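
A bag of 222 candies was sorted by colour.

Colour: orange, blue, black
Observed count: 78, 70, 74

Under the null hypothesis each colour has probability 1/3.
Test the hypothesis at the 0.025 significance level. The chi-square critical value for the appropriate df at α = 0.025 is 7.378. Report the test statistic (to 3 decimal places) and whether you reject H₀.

Under H₀ each category has probability 1/3, so each expected count is 222/3 = 74.
χ² = (78−74)²/74 + (70−74)²/74 + (74−74)²/74
   = 0.2162 + 0.2162 + 0.0000
Sum = 0.432
df = 2. Since 0.432 < 7.378, we do not reject H₀.

0.432; do not reject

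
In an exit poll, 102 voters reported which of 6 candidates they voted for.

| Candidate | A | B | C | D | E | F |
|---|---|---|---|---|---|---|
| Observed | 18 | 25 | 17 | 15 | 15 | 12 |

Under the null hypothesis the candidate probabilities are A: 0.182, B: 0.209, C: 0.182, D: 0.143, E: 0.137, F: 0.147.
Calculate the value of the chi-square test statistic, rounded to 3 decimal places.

Expected counts E_i = n·p_i: 102×0.182 = 18.564, 102×0.209 = 21.318, 102×0.182 = 18.564, 102×0.143 = 14.586, 102×0.137 = 13.974, 102×0.147 = 14.994.
A: (18 − 18.564)²/18.564 = 0.318096/18.564 = 0.0171
B: (25 − 21.318)²/21.318 = 13.557124/21.318 = 0.6359
C: (17 − 18.564)²/18.564 = 2.446096/18.564 = 0.1318
D: (15 − 14.586)²/14.586 = 0.171396/14.586 = 0.0118
E: (15 − 13.974)²/13.974 = 1.052676/13.974 = 0.0753
F: (12 − 14.994)²/14.994 = 8.964036/14.994 = 0.5978
Sum = 1.470

1.470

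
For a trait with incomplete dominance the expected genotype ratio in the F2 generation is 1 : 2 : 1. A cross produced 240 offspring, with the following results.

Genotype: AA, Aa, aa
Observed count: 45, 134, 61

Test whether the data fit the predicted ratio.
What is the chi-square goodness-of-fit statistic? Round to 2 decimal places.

5.40

Ratio total = 4. Expected counts: 240×1/4 = 60, 240×2/4 = 120, 240×1/4 = 60.
cat         O        E   (O−E)²/E
AA         45       60      3.750
Aa        134      120      1.633
aa         61       60      0.017
Sum = 5.40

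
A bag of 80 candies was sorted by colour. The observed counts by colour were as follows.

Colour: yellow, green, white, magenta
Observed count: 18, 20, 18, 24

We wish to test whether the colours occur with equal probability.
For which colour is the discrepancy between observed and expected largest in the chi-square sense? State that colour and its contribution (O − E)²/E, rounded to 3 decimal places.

magenta, 0.800

Expected count for each of the 4 categories: 80/4 = 20.
yellow: (18 − 20)²/20 = 4/20 = 0.2000
green: (20 − 20)²/20 = 0/20 = 0.0000
white: (18 − 20)²/20 = 4/20 = 0.2000
magenta: (24 − 20)²/20 = 16/20 = 0.8000
The largest term is for magenta: 0.800.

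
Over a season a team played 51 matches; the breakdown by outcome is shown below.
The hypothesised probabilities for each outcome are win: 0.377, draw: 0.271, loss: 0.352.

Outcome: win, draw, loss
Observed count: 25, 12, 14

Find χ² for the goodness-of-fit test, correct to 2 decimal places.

2.84

Expected counts E_i = n·p_i: 51×0.377 = 19.227, 51×0.271 = 13.821, 51×0.352 = 17.952.
win: (25 − 19.227)²/19.227 = 33.327529/19.227 = 1.733
draw: (12 − 13.821)²/13.821 = 3.316041/13.821 = 0.240
loss: (14 − 17.952)²/17.952 = 15.618304/17.952 = 0.870
Sum = 2.84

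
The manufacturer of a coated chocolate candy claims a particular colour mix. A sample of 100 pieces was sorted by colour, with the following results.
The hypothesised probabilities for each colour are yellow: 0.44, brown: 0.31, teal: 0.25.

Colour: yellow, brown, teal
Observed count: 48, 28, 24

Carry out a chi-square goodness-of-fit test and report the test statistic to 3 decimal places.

Expected counts E_i = n·p_i: 100×0.44 = 44, 100×0.31 = 31, 100×0.25 = 25.
cat         O        E   (O−E)²/E
yellow     48       44     0.3636
brown      28       31     0.2903
teal       24       25     0.0400
Sum = 0.694

0.694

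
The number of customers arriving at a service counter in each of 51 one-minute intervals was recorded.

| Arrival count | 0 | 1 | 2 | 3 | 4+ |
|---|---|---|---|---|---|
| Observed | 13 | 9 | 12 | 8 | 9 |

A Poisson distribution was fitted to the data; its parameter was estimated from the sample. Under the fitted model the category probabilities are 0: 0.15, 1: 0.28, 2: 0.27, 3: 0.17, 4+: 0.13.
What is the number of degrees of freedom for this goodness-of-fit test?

There are k = 5 categories and 1 parameter estimated from the data, so df = 5 − 1 − 1 = 3.

3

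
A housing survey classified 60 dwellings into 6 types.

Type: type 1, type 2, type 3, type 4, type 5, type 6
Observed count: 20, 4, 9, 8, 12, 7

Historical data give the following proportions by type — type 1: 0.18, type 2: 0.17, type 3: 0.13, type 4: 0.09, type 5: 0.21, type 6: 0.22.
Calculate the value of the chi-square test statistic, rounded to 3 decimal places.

15.983

Expected counts E_i = n·p_i: 60×0.18 = 10.8, 60×0.17 = 10.2, 60×0.13 = 7.8, 60×0.09 = 5.4, 60×0.21 = 12.6, 60×0.22 = 13.2.
type 1: (20 − 10.8)²/10.8 = 84.64/10.8 = 7.8370
type 2: (4 − 10.2)²/10.2 = 38.44/10.2 = 3.7686
type 3: (9 − 7.8)²/7.8 = 1.44/7.8 = 0.1846
type 4: (8 − 5.4)²/5.4 = 6.76/5.4 = 1.2519
type 5: (12 − 12.6)²/12.6 = 0.36/12.6 = 0.0286
type 6: (7 − 13.2)²/13.2 = 38.44/13.2 = 2.9121
Sum = 15.983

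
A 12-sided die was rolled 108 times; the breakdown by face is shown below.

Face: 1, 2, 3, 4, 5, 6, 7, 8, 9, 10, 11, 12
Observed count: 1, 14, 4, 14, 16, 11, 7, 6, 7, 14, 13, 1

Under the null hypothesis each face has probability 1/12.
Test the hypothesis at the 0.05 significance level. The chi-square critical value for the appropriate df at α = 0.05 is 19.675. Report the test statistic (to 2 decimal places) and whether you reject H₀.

34.89; reject

Expected count for each of the 12 categories: 108/12 = 9.
1: (1 − 9)²/9 = 64/9 = 7.111
2: (14 − 9)²/9 = 25/9 = 2.778
3: (4 − 9)²/9 = 25/9 = 2.778
4: (14 − 9)²/9 = 25/9 = 2.778
5: (16 − 9)²/9 = 49/9 = 5.444
6: (11 − 9)²/9 = 4/9 = 0.444
7: (7 − 9)²/9 = 4/9 = 0.444
8: (6 − 9)²/9 = 9/9 = 1.000
9: (7 − 9)²/9 = 4/9 = 0.444
10: (14 − 9)²/9 = 25/9 = 2.778
11: (13 − 9)²/9 = 16/9 = 1.778
12: (1 − 9)²/9 = 64/9 = 7.111
Sum = 34.89
df = 11. Since 34.89 > 19.675, we reject H₀.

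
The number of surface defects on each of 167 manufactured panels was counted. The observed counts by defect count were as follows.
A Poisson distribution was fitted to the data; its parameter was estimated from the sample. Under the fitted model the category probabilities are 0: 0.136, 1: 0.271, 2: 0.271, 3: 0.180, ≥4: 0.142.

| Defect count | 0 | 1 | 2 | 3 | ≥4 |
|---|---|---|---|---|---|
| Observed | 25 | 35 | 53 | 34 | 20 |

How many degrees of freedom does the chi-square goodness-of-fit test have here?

There are k = 5 categories and 1 parameter estimated from the data, so df = 5 − 1 − 1 = 3.

3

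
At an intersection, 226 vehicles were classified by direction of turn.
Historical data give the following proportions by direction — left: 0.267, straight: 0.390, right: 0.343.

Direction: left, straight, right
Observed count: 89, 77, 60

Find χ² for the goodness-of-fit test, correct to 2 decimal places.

Expected counts E_i = n·p_i: 226×0.267 = 60.342, 226×0.390 = 88.14, 226×0.343 = 77.518.
χ² = (89−60.342)²/60.342 + (77−88.14)²/88.14 + (60−77.518)²/77.518
   = 13.610 + 1.408 + 3.959
Sum = 18.98

18.98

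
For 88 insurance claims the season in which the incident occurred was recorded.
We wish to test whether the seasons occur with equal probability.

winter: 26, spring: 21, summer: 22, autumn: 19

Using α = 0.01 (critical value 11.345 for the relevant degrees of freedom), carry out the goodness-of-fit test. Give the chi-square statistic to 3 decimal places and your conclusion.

Expected count for each of the 4 categories: 88/4 = 22.
winter: (26 − 22)²/22 = 16/22 = 0.7273
spring: (21 − 22)²/22 = 1/22 = 0.0455
summer: (22 − 22)²/22 = 0/22 = 0.0000
autumn: (19 − 22)²/22 = 9/22 = 0.4091
Sum = 1.182
df = 3. Since 1.182 < 11.345, we do not reject H₀.

1.182; do not reject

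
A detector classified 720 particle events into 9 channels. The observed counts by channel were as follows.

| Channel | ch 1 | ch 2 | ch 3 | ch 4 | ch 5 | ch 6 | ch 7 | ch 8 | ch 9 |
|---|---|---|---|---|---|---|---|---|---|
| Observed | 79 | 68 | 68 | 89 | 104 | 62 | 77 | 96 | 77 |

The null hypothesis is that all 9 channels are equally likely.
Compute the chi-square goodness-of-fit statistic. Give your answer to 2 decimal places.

19.30

Expected count for each of the 9 categories: 720/9 = 80.
cat         O        E   (O−E)²/E
ch 1       79       80      0.013
ch 2       68       80      1.800
ch 3       68       80      1.800
ch 4       89       80      1.013
ch 5      104       80      7.200
ch 6       62       80      4.050
ch 7       77       80      0.113
ch 8       96       80      3.200
ch 9       77       80      0.113
Sum = 19.30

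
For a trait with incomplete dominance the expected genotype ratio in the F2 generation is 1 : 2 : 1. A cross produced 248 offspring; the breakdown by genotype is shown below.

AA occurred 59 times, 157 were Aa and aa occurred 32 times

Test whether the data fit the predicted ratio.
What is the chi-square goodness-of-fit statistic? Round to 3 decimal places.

Ratio total = 4. Expected counts: 248×1/4 = 62, 248×2/4 = 124, 248×1/4 = 62.
cat         O        E   (O−E)²/E
AA         59       62     0.1452
Aa        157      124     8.7823
aa         32       62    14.5161
Sum = 23.444

23.444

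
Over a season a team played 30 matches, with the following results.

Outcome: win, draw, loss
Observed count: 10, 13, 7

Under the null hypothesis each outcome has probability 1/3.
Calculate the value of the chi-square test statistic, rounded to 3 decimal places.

1.800

Under H₀ each category has probability 1/3, so each expected count is 30/3 = 10.
χ² = (10−10)²/10 + (13−10)²/10 + (7−10)²/10
   = 0.0000 + 0.9000 + 0.9000
Sum = 1.800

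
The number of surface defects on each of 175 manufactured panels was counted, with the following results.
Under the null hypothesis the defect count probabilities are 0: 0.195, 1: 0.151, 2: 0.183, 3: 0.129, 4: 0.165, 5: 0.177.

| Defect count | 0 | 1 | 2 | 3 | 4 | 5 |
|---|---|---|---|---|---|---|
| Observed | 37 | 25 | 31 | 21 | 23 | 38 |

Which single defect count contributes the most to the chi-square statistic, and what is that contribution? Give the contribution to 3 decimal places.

5, 1.593

Expected counts E_i = n·p_i: 175×0.195 = 34.125, 175×0.151 = 26.425, 175×0.183 = 32.025, 175×0.129 = 22.575, 175×0.165 = 28.875, 175×0.177 = 30.975.
χ² = (37−34.125)²/34.125 + (25−26.425)²/26.425 + (31−32.025)²/32.025 + (21−22.575)²/22.575 + (23−28.875)²/28.875 + (38−30.975)²/30.975
   = 0.2422 + 0.0768 + 0.0328 + 0.1099 + 1.1953 + 1.5932
The largest term is for 5: 1.593.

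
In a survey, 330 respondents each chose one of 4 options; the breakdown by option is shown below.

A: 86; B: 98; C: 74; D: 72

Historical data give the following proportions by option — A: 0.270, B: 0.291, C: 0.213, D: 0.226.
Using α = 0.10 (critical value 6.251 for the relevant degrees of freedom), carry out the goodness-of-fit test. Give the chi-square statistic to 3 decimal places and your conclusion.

Expected counts E_i = n·p_i: 330×0.270 = 89.1, 330×0.291 = 96.03, 330×0.213 = 70.29, 330×0.226 = 74.58.
cat         O        E   (O−E)²/E
A          86     89.1     0.1079
B          98    96.03     0.0404
C          74    70.29     0.1958
D          72    74.58     0.0893
Sum = 0.433
df = 3. Since 0.433 < 6.251, we do not reject H₀.

0.433; do not reject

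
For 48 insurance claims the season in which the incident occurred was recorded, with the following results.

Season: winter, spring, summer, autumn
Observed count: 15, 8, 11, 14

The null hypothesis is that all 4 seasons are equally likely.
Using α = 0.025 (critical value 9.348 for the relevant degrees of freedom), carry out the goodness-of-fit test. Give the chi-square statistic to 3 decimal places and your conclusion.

2.500; do not reject

Under H₀ each category has probability 1/4, so each expected count is 48/4 = 12.
winter: (15 − 12)²/12 = 9/12 = 0.7500
spring: (8 − 12)²/12 = 16/12 = 1.3333
summer: (11 − 12)²/12 = 1/12 = 0.0833
autumn: (14 − 12)²/12 = 4/12 = 0.3333
Sum = 2.500
df = 3. Since 2.500 < 9.348, we do not reject H₀.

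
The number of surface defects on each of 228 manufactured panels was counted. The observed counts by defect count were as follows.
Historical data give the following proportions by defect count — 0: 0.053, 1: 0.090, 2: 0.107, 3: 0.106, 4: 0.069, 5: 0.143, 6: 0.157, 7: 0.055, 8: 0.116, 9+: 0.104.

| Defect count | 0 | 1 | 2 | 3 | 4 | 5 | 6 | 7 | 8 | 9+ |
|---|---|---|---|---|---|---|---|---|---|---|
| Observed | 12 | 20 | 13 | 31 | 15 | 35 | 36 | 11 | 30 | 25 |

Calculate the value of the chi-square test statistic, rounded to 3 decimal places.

8.216

Expected counts E_i = n·p_i: 228×0.053 = 12.084, 228×0.090 = 20.52, 228×0.107 = 24.396, 228×0.106 = 24.168, 228×0.069 = 15.732, 228×0.143 = 32.604, 228×0.157 = 35.796, 228×0.055 = 12.54, 228×0.116 = 26.448, 228×0.104 = 23.712.
χ² = (12−12.084)²/12.084 + (20−20.52)²/20.52 + (13−24.396)²/24.396 + (31−24.168)²/24.168 + (15−15.732)²/15.732 + (35−32.604)²/32.604 + (36−35.796)²/35.796 + (11−12.54)²/12.54 + (30−26.448)²/26.448 + (25−23.712)²/23.712
   = 0.0006 + 0.0132 + 5.3234 + 1.9313 + 0.0341 + 0.1761 + 0.0012 + 0.1891 + 0.4770 + 0.0700
Sum = 8.216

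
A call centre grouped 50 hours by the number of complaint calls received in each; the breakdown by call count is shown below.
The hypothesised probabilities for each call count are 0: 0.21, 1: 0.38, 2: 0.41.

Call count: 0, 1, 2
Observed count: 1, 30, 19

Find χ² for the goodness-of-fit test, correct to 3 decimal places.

15.073

Expected counts E_i = n·p_i: 50×0.21 = 10.5, 50×0.38 = 19, 50×0.41 = 20.5.
cat         O        E   (O−E)²/E
0           1     10.5     8.5952
1          30       19     6.3684
2          19     20.5     0.1098
Sum = 15.073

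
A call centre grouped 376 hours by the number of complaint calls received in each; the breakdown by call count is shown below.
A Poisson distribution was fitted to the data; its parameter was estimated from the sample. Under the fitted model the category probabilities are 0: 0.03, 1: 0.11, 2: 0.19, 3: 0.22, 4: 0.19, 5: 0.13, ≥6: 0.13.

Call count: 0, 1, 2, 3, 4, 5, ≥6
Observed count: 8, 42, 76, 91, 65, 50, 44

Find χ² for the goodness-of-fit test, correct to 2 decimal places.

3.18

Expected counts E_i = n·p_i: 376×0.03 = 11.28, 376×0.11 = 41.36, 376×0.19 = 71.44, 376×0.22 = 82.72, 376×0.19 = 71.44, 376×0.13 = 48.88, 376×0.13 = 48.88.
cat         O        E   (O−E)²/E
0           8    11.28      0.954
1          42    41.36      0.010
2          76    71.44      0.291
3          91    82.72      0.829
4          65    71.44      0.581
5          50    48.88      0.026
≥6         44    48.88      0.487
Sum = 3.18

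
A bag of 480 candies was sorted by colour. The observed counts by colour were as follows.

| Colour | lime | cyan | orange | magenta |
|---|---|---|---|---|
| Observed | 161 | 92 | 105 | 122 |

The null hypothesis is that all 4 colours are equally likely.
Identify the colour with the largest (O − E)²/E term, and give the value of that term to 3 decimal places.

Under H₀ each category has probability 1/4, so each expected count is 480/4 = 120.
χ² = (161−120)²/120 + (92−120)²/120 + (105−120)²/120 + (122−120)²/120
   = 14.0083 + 6.5333 + 1.8750 + 0.0333
The largest term is for lime: 14.008.

lime, 14.008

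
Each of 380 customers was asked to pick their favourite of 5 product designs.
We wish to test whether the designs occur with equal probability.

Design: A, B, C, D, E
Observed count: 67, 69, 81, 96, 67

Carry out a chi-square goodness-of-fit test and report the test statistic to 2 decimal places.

Expected count for each of the 5 categories: 380/5 = 76.
A: (67 − 76)²/76 = 81/76 = 1.066
B: (69 − 76)²/76 = 49/76 = 0.645
C: (81 − 76)²/76 = 25/76 = 0.329
D: (96 − 76)²/76 = 400/76 = 5.263
E: (67 − 76)²/76 = 81/76 = 1.066
Sum = 8.37

8.37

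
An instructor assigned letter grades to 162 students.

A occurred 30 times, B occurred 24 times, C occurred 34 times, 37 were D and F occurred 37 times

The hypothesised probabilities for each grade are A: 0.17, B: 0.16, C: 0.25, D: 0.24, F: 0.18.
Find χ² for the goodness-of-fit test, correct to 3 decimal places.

Expected counts E_i = n·p_i: 162×0.17 = 27.54, 162×0.16 = 25.92, 162×0.25 = 40.5, 162×0.24 = 38.88, 162×0.18 = 29.16.
χ² = (30−27.54)²/27.54 + (24−25.92)²/25.92 + (34−40.5)²/40.5 + (37−38.88)²/38.88 + (37−29.16)²/29.16
   = 0.2197 + 0.1422 + 1.0432 + 0.0909 + 2.1079
Sum = 3.604

3.604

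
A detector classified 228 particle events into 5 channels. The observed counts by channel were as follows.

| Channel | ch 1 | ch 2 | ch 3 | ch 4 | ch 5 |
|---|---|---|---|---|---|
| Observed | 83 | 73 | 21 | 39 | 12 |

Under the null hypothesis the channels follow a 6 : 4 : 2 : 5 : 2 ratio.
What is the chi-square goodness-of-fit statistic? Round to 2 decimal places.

Ratio total = 19. Expected counts: 228×6/19 = 72, 228×4/19 = 48, 228×2/19 = 24, 228×5/19 = 60, 228×2/19 = 24.
χ² = (83−72)²/72 + (73−48)²/48 + (21−24)²/24 + (39−60)²/60 + (12−24)²/24
   = 1.681 + 13.021 + 0.375 + 7.350 + 6.000
Sum = 28.43

28.43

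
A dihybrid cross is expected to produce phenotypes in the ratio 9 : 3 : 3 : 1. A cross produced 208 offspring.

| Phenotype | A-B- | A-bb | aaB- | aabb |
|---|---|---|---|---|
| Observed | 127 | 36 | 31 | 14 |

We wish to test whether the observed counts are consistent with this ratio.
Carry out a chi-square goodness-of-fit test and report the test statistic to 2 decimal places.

Ratio total = 16. Expected counts: 208×9/16 = 117, 208×3/16 = 39, 208×3/16 = 39, 208×1/16 = 13.
A-B-: (127 − 117)²/117 = 100/117 = 0.855
A-bb: (36 − 39)²/39 = 9/39 = 0.231
aaB-: (31 − 39)²/39 = 64/39 = 1.641
aabb: (14 − 13)²/13 = 1/13 = 0.077
Sum = 2.80

2.80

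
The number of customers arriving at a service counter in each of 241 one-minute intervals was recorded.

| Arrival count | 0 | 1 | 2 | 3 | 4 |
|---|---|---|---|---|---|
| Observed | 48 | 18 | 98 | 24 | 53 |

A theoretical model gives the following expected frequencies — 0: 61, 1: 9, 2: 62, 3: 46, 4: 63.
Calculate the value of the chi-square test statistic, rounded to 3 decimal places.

χ² = (48−61)²/61 + (18−9)²/9 + (98−62)²/62 + (24−46)²/46 + (53−63)²/63
   = 2.7705 + 9.0000 + 20.9032 + 10.5217 + 1.5873
Sum = 44.783

44.783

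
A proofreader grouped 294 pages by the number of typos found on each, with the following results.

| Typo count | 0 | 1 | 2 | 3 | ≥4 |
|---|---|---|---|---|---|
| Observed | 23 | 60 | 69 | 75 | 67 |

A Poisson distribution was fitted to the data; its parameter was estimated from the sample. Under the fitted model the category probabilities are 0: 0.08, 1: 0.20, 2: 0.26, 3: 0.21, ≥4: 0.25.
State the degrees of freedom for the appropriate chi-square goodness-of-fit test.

3

There are k = 5 categories and 1 parameter estimated from the data, so df = 5 − 1 − 1 = 3.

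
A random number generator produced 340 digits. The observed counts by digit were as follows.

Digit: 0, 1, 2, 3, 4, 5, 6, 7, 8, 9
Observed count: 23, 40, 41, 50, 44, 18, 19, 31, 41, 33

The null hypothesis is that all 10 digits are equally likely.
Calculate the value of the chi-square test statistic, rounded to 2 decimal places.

Under H₀ each category has probability 1/10, so each expected count is 340/10 = 34.
cat         O        E   (O−E)²/E
0          23       34      3.559
1          40       34      1.059
2          41       34      1.441
3          50       34      7.529
4          44       34      2.941
5          18       34      7.529
6          19       34      6.618
7          31       34      0.265
8          41       34      1.441
9          33       34      0.029
Sum = 32.41

32.41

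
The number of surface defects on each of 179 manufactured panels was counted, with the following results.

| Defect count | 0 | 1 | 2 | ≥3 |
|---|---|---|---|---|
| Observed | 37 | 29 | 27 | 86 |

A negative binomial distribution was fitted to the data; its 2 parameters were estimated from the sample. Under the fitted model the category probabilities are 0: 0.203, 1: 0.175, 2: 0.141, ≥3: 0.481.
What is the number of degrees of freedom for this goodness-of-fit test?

There are k = 4 categories and 2 parameters estimated from the data, so df = 4 − 1 − 2 = 1.

1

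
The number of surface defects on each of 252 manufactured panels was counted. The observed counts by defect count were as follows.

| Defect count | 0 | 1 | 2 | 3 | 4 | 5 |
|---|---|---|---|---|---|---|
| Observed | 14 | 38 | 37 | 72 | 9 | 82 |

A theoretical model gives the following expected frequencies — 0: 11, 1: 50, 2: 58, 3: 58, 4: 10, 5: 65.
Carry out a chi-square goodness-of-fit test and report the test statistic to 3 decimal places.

19.227

cat         O        E   (O−E)²/E
0          14       11     0.8182
1          38       50     2.8800
2          37       58     7.6034
3          72       58     3.3793
4           9       10     0.1000
5          82       65     4.4462
Sum = 19.227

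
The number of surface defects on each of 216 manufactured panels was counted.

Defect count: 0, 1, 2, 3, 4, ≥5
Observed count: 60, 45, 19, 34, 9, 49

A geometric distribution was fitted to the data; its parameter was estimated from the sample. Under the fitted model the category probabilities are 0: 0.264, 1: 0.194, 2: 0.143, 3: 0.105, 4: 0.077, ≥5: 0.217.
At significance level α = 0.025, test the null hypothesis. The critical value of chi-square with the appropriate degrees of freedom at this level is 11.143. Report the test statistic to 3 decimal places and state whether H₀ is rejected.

Expected counts E_i = n·p_i: 216×0.264 = 57.024, 216×0.194 = 41.904, 216×0.143 = 30.888, 216×0.105 = 22.68, 216×0.077 = 16.632, 216×0.217 = 46.872.
χ² = (60−57.024)²/57.024 + (45−41.904)²/41.904 + (19−30.888)²/30.888 + (34−22.68)²/22.68 + (9−16.632)²/16.632 + (49−46.872)²/46.872
   = 0.1553 + 0.2287 + 4.5754 + 5.6500 + 3.5021 + 0.0966
Sum = 14.208
df = 4. Since 14.208 > 11.143, we reject H₀.

14.208; reject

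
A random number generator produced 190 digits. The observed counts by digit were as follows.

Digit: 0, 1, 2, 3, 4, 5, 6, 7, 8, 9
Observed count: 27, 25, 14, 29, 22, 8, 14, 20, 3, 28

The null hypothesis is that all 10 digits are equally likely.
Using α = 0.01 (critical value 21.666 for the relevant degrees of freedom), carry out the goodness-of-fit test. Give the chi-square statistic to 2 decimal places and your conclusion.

37.79; reject

Under H₀ each category has probability 1/10, so each expected count is 190/10 = 19.
χ² = (27−19)²/19 + (25−19)²/19 + (14−19)²/19 + (29−19)²/19 + (22−19)²/19 + (8−19)²/19 + (14−19)²/19 + (20−19)²/19 + (3−19)²/19 + (28−19)²/19
   = 3.368 + 1.895 + 1.316 + 5.263 + 0.474 + 6.368 + 1.316 + 0.053 + 13.474 + 4.263
Sum = 37.79
df = 9. Since 37.79 > 21.666, we reject H₀.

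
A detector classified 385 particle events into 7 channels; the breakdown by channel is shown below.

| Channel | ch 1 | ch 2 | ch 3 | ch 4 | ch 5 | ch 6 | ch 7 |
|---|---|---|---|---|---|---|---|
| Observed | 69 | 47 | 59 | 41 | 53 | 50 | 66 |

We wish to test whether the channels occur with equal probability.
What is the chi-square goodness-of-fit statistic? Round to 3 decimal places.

Under H₀ each category has probability 1/7, so each expected count is 385/7 = 55.
χ² = (69−55)²/55 + (47−55)²/55 + (59−55)²/55 + (41−55)²/55 + (53−55)²/55 + (50−55)²/55 + (66−55)²/55
   = 3.5636 + 1.1636 + 0.2909 + 3.5636 + 0.0727 + 0.4545 + 2.2000
Sum = 11.309

11.309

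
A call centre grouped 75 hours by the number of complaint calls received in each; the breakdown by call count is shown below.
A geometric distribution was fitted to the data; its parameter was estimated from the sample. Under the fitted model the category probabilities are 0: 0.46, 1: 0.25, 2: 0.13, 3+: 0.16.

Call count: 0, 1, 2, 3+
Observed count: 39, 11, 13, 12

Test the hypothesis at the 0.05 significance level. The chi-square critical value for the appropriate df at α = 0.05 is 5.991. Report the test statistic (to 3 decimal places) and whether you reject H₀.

Expected counts E_i = n·p_i: 75×0.46 = 34.5, 75×0.25 = 18.75, 75×0.13 = 9.75, 75×0.16 = 12.
0: (39 − 34.5)²/34.5 = 20.25/34.5 = 0.5870
1: (11 − 18.75)²/18.75 = 60.0625/18.75 = 3.2033
2: (13 − 9.75)²/9.75 = 10.5625/9.75 = 1.0833
3+: (12 − 12)²/12 = 0/12 = 0.0000
Sum = 4.874
df = 2. Since 4.874 < 5.991, we do not reject H₀.

4.874; do not reject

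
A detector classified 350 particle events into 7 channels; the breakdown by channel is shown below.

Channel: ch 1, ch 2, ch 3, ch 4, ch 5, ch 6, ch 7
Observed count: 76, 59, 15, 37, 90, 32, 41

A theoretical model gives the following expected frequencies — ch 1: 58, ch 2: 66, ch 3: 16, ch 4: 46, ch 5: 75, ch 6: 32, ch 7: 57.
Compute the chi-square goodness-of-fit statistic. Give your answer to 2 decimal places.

15.64

ch 1: (76 − 58)²/58 = 324/58 = 5.586
ch 2: (59 − 66)²/66 = 49/66 = 0.742
ch 3: (15 − 16)²/16 = 1/16 = 0.063
ch 4: (37 − 46)²/46 = 81/46 = 1.761
ch 5: (90 − 75)²/75 = 225/75 = 3.000
ch 6: (32 − 32)²/32 = 0/32 = 0.000
ch 7: (41 − 57)²/57 = 256/57 = 4.491
Sum = 15.64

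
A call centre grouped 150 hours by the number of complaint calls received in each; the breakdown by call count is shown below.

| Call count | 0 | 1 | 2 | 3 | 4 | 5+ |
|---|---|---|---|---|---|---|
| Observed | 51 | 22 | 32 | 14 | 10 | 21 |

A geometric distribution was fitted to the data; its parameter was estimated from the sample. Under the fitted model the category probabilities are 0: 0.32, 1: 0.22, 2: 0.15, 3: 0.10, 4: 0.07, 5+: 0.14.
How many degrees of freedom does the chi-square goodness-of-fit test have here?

4

There are k = 6 categories and 1 parameter estimated from the data, so df = 6 − 1 − 1 = 4.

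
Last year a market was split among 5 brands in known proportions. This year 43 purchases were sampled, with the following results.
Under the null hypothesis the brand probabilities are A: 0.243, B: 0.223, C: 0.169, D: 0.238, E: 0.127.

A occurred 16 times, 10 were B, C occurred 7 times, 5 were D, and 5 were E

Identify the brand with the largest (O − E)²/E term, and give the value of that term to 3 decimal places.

A, 2.949

Expected counts E_i = n·p_i: 43×0.243 = 10.449, 43×0.223 = 9.589, 43×0.169 = 7.267, 43×0.238 = 10.234, 43×0.127 = 5.461.
A: (16 − 10.449)²/10.449 = 30.813601/10.449 = 2.9490
B: (10 − 9.589)²/9.589 = 0.168921/9.589 = 0.0176
C: (7 − 7.267)²/7.267 = 0.071289/7.267 = 0.0098
D: (5 − 10.234)²/10.234 = 27.394756/10.234 = 2.6768
E: (5 − 5.461)²/5.461 = 0.212521/5.461 = 0.0389
The largest term is for A: 2.949.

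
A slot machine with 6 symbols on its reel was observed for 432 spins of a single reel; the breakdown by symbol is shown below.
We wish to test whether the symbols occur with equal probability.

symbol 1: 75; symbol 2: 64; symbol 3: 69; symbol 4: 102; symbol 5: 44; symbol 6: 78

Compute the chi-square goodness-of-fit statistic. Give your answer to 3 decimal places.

Under H₀ each category has probability 1/6, so each expected count is 432/6 = 72.
χ² = (75−72)²/72 + (64−72)²/72 + (69−72)²/72 + (102−72)²/72 + (44−72)²/72 + (78−72)²/72
   = 0.1250 + 0.8889 + 0.1250 + 12.5000 + 10.8889 + 0.5000
Sum = 25.028

25.028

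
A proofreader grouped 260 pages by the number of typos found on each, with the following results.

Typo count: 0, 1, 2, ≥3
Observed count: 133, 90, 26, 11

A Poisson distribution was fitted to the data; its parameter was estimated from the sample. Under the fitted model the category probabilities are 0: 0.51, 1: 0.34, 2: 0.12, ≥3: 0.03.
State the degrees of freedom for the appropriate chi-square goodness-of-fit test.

There are k = 4 categories and 1 parameter estimated from the data, so df = 4 − 1 − 1 = 2.

2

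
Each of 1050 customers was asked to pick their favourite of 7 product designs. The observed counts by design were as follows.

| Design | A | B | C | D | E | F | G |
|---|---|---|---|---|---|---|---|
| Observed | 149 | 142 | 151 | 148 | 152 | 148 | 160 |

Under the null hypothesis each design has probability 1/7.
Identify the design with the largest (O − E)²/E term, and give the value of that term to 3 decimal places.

Under H₀ each category has probability 1/7, so each expected count is 1050/7 = 150.
A: (149 − 150)²/150 = 1/150 = 0.0067
B: (142 − 150)²/150 = 64/150 = 0.4267
C: (151 − 150)²/150 = 1/150 = 0.0067
D: (148 − 150)²/150 = 4/150 = 0.0267
E: (152 − 150)²/150 = 4/150 = 0.0267
F: (148 − 150)²/150 = 4/150 = 0.0267
G: (160 − 150)²/150 = 100/150 = 0.6667
The largest term is for G: 0.667.

G, 0.667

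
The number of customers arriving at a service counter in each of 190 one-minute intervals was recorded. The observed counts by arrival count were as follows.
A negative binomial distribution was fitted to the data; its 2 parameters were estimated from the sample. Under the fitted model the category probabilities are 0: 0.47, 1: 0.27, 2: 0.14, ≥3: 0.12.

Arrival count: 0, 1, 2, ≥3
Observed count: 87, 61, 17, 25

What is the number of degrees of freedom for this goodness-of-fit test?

There are k = 4 categories and 2 parameters estimated from the data, so df = 4 − 1 − 2 = 1.

1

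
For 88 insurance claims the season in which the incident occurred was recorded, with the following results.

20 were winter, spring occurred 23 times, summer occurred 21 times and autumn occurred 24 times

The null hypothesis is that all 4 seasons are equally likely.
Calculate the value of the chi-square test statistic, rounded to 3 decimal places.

Under H₀ each category has probability 1/4, so each expected count is 88/4 = 22.
cat         O        E   (O−E)²/E
winter     20       22     0.1818
spring     23       22     0.0455
summer     21       22     0.0455
autumn     24       22     0.1818
Sum = 0.455

0.455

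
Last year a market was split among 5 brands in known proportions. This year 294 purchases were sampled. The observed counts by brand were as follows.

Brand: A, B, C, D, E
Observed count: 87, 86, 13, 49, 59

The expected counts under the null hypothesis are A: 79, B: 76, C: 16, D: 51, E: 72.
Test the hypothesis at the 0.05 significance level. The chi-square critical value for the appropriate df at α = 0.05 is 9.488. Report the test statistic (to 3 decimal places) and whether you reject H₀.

cat         O        E   (O−E)²/E
A          87       79     0.8101
B          86       76     1.3158
C          13       16     0.5625
D          49       51     0.0784
E          59       72     2.3472
Sum = 5.114
df = 4. Since 5.114 < 9.488, we do not reject H₀.

5.114; do not reject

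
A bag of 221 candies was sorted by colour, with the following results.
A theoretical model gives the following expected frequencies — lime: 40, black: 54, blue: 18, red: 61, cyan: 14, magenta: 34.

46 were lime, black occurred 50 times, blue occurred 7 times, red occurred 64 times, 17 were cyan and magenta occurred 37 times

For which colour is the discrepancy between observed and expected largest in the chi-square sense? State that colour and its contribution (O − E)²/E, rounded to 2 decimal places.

cat          O        E   (O−E)²/E
lime        46       40      0.900
black       50       54      0.296
blue         7       18      6.722
red         64       61      0.148
cyan        17       14      0.643
magenta     37       34      0.265
The largest term is for blue: 6.72.

blue, 6.72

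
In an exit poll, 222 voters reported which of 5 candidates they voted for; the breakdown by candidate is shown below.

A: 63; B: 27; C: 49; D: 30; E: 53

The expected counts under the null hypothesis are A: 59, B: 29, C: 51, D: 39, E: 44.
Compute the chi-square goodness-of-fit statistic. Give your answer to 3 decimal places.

4.405

χ² = (63−59)²/59 + (27−29)²/29 + (49−51)²/51 + (30−39)²/39 + (53−44)²/44
   = 0.2712 + 0.1379 + 0.0784 + 2.0769 + 1.8409
Sum = 4.405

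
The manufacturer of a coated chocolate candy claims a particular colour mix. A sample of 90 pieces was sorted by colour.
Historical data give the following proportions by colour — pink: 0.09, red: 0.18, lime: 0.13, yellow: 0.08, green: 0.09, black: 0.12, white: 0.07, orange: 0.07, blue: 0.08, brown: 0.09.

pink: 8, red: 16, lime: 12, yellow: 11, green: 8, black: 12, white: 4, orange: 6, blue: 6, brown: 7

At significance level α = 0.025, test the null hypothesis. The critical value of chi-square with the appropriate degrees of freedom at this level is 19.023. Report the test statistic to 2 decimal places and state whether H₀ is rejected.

Expected counts E_i = n·p_i: 90×0.09 = 8.1, 90×0.18 = 16.2, 90×0.13 = 11.7, 90×0.08 = 7.2, 90×0.09 = 8.1, 90×0.12 = 10.8, 90×0.07 = 6.3, 90×0.07 = 6.3, 90×0.08 = 7.2, 90×0.09 = 8.1.
pink: (8 − 8.1)²/8.1 = 0.01/8.1 = 0.001
red: (16 − 16.2)²/16.2 = 0.04/16.2 = 0.002
lime: (12 − 11.7)²/11.7 = 0.09/11.7 = 0.008
yellow: (11 − 7.2)²/7.2 = 14.44/7.2 = 2.006
green: (8 − 8.1)²/8.1 = 0.01/8.1 = 0.001
black: (12 − 10.8)²/10.8 = 1.44/10.8 = 0.133
white: (4 − 6.3)²/6.3 = 5.29/6.3 = 0.840
orange: (6 − 6.3)²/6.3 = 0.09/6.3 = 0.014
blue: (6 − 7.2)²/7.2 = 1.44/7.2 = 0.200
brown: (7 − 8.1)²/8.1 = 1.21/8.1 = 0.149
Sum = 3.35
df = 9. Since 3.35 < 19.023, we do not reject H₀.

3.35; do not reject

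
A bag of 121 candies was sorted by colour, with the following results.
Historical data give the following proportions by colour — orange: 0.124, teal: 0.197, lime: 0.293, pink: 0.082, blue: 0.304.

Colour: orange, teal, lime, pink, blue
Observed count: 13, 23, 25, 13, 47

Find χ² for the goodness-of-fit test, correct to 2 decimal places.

7.17

Expected counts E_i = n·p_i: 121×0.124 = 15.004, 121×0.197 = 23.837, 121×0.293 = 35.453, 121×0.082 = 9.922, 121×0.304 = 36.784.
orange: (13 − 15.004)²/15.004 = 4.016016/15.004 = 0.268
teal: (23 − 23.837)²/23.837 = 0.700569/23.837 = 0.029
lime: (25 − 35.453)²/35.453 = 109.265209/35.453 = 3.082
pink: (13 − 9.922)²/9.922 = 9.474084/9.922 = 0.955
blue: (47 − 36.784)²/36.784 = 104.366656/36.784 = 2.837
Sum = 7.17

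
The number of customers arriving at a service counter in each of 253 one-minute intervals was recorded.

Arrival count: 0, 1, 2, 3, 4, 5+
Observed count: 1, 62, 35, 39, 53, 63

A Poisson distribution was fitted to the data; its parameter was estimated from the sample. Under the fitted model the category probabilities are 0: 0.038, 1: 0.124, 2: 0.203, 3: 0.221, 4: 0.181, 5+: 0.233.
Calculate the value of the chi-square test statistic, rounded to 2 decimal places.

Expected counts E_i = n·p_i: 253×0.038 = 9.614, 253×0.124 = 31.372, 253×0.203 = 51.359, 253×0.221 = 55.913, 253×0.181 = 45.793, 253×0.233 = 58.949.
χ² = (1−9.614)²/9.614 + (62−31.372)²/31.372 + (35−51.359)²/51.359 + (39−55.913)²/55.913 + (53−45.793)²/45.793 + (63−58.949)²/58.949
   = 7.718 + 29.902 + 5.211 + 5.116 + 1.134 + 0.278
Sum = 49.36

49.36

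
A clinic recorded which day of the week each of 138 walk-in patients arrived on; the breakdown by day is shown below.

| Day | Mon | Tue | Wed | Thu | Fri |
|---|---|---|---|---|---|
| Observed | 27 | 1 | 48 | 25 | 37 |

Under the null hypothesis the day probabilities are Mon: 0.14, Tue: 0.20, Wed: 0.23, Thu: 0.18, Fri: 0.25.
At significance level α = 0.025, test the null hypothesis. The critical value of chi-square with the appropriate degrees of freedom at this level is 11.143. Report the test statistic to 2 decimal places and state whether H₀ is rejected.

37.20; reject

Expected counts E_i = n·p_i: 138×0.14 = 19.32, 138×0.20 = 27.6, 138×0.23 = 31.74, 138×0.18 = 24.84, 138×0.25 = 34.5.
χ² = (27−19.32)²/19.32 + (1−27.6)²/27.6 + (48−31.74)²/31.74 + (25−24.84)²/24.84 + (37−34.5)²/34.5
   = 3.053 + 25.636 + 8.330 + 0.001 + 0.181
Sum = 37.20
df = 4. Since 37.20 > 11.143, we reject H₀.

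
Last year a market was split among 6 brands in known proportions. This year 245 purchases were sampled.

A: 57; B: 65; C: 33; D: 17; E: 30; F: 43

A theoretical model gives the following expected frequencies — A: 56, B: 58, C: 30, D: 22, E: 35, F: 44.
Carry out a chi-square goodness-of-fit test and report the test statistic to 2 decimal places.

χ² = (57−56)²/56 + (65−58)²/58 + (33−30)²/30 + (17−22)²/22 + (30−35)²/35 + (43−44)²/44
   = 0.018 + 0.845 + 0.300 + 1.136 + 0.714 + 0.023
Sum = 3.04

3.04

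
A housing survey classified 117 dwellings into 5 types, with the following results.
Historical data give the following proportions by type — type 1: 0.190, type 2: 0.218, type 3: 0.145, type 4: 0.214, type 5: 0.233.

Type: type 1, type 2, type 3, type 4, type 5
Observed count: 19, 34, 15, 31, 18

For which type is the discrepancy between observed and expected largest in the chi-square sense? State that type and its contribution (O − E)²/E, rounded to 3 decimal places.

type 5, 3.146

Expected counts E_i = n·p_i: 117×0.190 = 22.23, 117×0.218 = 25.506, 117×0.145 = 16.965, 117×0.214 = 25.038, 117×0.233 = 27.261.
type 1: (19 − 22.23)²/22.23 = 10.4329/22.23 = 0.4693
type 2: (34 − 25.506)²/25.506 = 72.148036/25.506 = 2.8287
type 3: (15 − 16.965)²/16.965 = 3.861225/16.965 = 0.2276
type 4: (31 − 25.038)²/25.038 = 35.545444/25.038 = 1.4197
type 5: (18 − 27.261)²/27.261 = 85.766121/27.261 = 3.1461
The largest term is for type 5: 3.146.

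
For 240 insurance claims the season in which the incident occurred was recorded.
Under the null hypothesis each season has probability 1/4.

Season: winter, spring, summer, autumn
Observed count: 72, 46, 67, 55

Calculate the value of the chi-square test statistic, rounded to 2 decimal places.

6.90

Under H₀ each category has probability 1/4, so each expected count is 240/4 = 60.
χ² = (72−60)²/60 + (46−60)²/60 + (67−60)²/60 + (55−60)²/60
   = 2.400 + 3.267 + 0.817 + 0.417
Sum = 6.90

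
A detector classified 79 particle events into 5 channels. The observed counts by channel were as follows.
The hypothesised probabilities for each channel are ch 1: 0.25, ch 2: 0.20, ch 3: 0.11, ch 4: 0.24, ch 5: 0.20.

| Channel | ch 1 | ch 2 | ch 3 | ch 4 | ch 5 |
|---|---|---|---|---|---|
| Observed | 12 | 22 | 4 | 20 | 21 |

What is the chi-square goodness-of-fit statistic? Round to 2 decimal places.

Expected counts E_i = n·p_i: 79×0.25 = 19.75, 79×0.20 = 15.8, 79×0.11 = 8.69, 79×0.24 = 18.96, 79×0.20 = 15.8.
ch 1: (12 − 19.75)²/19.75 = 60.0625/19.75 = 3.041
ch 2: (22 − 15.8)²/15.8 = 38.44/15.8 = 2.433
ch 3: (4 − 8.69)²/8.69 = 21.9961/8.69 = 2.531
ch 4: (20 − 18.96)²/18.96 = 1.0816/18.96 = 0.057
ch 5: (21 − 15.8)²/15.8 = 27.04/15.8 = 1.711
Sum = 9.77

9.77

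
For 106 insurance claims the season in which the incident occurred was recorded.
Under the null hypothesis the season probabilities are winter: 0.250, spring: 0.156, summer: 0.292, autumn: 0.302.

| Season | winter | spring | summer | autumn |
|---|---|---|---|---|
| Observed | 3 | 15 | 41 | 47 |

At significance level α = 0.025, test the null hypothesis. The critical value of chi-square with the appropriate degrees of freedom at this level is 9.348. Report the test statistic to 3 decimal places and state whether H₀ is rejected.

Expected counts E_i = n·p_i: 106×0.250 = 26.5, 106×0.156 = 16.536, 106×0.292 = 30.952, 106×0.302 = 32.012.
winter: (3 − 26.5)²/26.5 = 552.25/26.5 = 20.8396
spring: (15 − 16.536)²/16.536 = 2.359296/16.536 = 0.1427
summer: (41 − 30.952)²/30.952 = 100.962304/30.952 = 3.2619
autumn: (47 − 32.012)²/32.012 = 224.640144/32.012 = 7.0174
Sum = 31.262
df = 3. Since 31.262 > 9.348, we reject H₀.

31.262; reject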